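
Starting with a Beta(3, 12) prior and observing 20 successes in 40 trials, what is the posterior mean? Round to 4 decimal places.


Posterior parameters: alpha = 3 + 20 = 23
beta = 12 + 20 = 32
Posterior mean = alpha / (alpha + beta) = 23 / 55
= 0.4182

0.4182


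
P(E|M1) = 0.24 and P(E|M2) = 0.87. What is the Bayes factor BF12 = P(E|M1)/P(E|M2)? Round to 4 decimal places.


Bayes factor BF12 = P(E|M1) / P(E|M2)
= 0.24 / 0.87
= 0.2759

0.2759


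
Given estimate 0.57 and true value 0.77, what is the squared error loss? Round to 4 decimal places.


Squared error = (estimate - true)^2
Difference = -0.2
Loss = -0.2^2 = 0.04

0.04


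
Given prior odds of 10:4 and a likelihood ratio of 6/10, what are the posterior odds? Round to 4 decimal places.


Posterior odds = prior odds * LR
Prior odds = 10/4 = 2.5
LR = 6/10 = 0.6
Posterior odds = 2.5 * 0.6 = 1.5

1.5


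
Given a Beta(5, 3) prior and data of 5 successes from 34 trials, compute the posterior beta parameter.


Number of failures = 34 - 5 = 29
Posterior beta = 3 + 29 = 32

32


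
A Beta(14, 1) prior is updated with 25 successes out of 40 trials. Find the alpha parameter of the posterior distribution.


In the Beta-Binomial conjugate update:
alpha_post = alpha_prior + successes
= 14 + 25
= 39

39


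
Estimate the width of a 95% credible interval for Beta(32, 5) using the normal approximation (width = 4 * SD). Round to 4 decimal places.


For Beta(a,b): Var = ab/((a+b)^2(a+b+1))
Var = 0.0031, SD = 0.0555
Approximate 95% CI width = 4 * 0.0555 = 0.2218

0.2218


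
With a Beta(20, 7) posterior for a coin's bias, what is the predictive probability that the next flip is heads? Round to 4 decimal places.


The predictive probability equals the posterior mean.
P(next = heads) = alpha / (alpha + beta)
= 20 / 27 = 0.7407

0.7407


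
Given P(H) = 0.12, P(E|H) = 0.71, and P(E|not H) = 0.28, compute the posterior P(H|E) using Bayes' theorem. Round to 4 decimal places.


By Bayes' theorem: P(H|E) = P(E|H)*P(H) / P(E)
P(E) = P(E|H)*P(H) + P(E|not H)*P(not H)
P(E) = 0.71*0.12 + 0.28*0.88 = 0.3316
P(H|E) = 0.71*0.12 / 0.3316 = 0.2569

0.2569


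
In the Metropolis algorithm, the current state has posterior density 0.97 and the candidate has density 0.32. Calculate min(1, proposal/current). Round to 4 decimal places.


Ratio = 0.32/0.97 = 0.3299
Acceptance probability = min(1, 0.3299)
= 0.3299

0.3299


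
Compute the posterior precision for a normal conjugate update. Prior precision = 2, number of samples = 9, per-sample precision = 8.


tau_post = tau_0 + n * tau
= 2 + 9 * 8 = 74

74


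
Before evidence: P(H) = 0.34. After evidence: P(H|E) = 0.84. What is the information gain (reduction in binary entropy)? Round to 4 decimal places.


Prior entropy = 0.9248
Posterior entropy = 0.6343
Information gain = 0.9248 - 0.6343 = 0.2905

0.2905


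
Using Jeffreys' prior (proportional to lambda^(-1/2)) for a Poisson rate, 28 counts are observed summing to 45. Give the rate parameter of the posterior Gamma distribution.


Conjugate update: Gamma(prior_shape + S, prior_rate + n).
Prior shape = 0.5, prior rate = 0.
Posterior rate = 0 + n = 28

28.0


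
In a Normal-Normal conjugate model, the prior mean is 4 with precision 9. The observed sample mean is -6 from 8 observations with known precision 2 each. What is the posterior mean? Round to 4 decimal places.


Posterior precision = tau0 + n*tau = 9 + 8*2 = 25
Posterior mean = (tau0*mu0 + n*tau*xbar) / posterior_precision
= (9*4 + 8*2*-6) / 25
= -60 / 25 = -2.4

-2.4


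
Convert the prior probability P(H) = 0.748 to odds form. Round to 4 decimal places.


P(not H) = 1 - 0.748 = 0.252
Odds = 0.748 / 0.252 = 2.9683

2.9683


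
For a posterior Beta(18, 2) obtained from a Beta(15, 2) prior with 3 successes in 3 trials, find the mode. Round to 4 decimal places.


Mode = (alpha - 1) / (alpha + beta - 2)
= 17 / 18
= 0.9444

0.9444


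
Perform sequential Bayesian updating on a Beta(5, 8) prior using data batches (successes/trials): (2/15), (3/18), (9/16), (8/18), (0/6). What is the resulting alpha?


Accumulate successes: 22
Posterior alpha = prior alpha + sum of successes
= 5 + 22 = 27

27


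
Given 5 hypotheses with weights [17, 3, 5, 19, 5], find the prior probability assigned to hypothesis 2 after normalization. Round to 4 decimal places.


To normalize, divide each weight by the sum of all weights.
Sum = 49
Prior(H2) = 3/49 = 0.0612

0.0612


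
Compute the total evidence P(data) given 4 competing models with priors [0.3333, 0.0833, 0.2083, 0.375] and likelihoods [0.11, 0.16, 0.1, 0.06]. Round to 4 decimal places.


Marginal likelihood = sum P(model_i) * P(data|model_i)
Model 1: 0.3333 * 0.11 = 0.0367
Model 2: 0.0833 * 0.16 = 0.0133
Model 3: 0.2083 * 0.1 = 0.0208
Model 4: 0.375 * 0.06 = 0.0225
Total = 0.0933

0.0933


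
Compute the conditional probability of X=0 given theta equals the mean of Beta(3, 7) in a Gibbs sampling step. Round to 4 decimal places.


Mean of Beta(3, 7) = 0.3
P(X=0 | theta=0.3) = 0.7

0.7


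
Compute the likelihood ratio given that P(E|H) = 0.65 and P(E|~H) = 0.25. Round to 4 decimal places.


LR = P(E|H) / P(E|~H)
= 0.65 / 0.25 = 2.6

2.6


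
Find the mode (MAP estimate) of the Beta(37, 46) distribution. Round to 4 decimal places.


For Beta(a,b) with a,b > 1:
Mode = (a-1)/(a+b-2) = (37-1)/(83-2)
= 36/81 = 0.4444

0.4444


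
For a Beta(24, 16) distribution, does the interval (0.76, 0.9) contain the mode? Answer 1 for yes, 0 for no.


Mode of Beta(a,b) = (a-1)/(a+b-2)
= (24-1)/(24+16-2) = 0.6053
Check: 0.76 <= 0.6053 <= 0.9?
Result: 0

0


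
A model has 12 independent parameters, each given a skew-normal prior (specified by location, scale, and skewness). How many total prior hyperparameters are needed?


Each skew-normal prior needs 3 hyperparameters (location, scale, and skewness).
Total = 3 * 12 = 36

36


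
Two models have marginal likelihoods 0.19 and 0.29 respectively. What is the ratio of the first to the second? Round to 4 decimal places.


Evidence ratio = 0.19 / 0.29
= 0.6552

0.6552


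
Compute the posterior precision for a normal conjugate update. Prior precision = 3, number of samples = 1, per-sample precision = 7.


tau_post = tau_0 + n * tau
= 3 + 1 * 7 = 10

10


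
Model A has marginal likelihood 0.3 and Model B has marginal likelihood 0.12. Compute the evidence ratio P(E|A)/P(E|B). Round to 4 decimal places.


Evidence ratio = P(E|A) / P(E|B)
= 0.3 / 0.12
= 2.5

2.5


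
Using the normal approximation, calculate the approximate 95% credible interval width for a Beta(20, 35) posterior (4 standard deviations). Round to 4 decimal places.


Var(Beta) = 20*35/(55^2 * 56) = 0.0041
SD = 0.0643
Width ~ 4*SD = 0.2571

0.2571


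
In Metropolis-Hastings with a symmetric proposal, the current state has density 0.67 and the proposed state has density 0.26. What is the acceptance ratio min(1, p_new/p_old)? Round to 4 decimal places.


Ratio = p_new / p_old = 0.26 / 0.67 = 0.3881
Acceptance = min(1, 0.3881) = 0.3881

0.3881


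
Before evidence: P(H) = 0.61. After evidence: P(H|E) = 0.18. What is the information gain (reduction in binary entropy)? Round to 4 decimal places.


Prior entropy = 0.9648
Posterior entropy = 0.6801
Information gain = 0.9648 - 0.6801 = 0.2847

0.2847


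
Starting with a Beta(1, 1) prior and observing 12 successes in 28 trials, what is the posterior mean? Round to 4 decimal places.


Posterior parameters: alpha = 1 + 12 = 13
beta = 1 + 16 = 17
Posterior mean = alpha / (alpha + beta) = 13 / 30
= 0.4333

0.4333


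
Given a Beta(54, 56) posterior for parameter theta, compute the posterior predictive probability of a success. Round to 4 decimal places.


For a Beta-Bernoulli model, the predictive probability is the mean:
P(success) = 54/(54+56) = 54/110 = 0.4909

0.4909


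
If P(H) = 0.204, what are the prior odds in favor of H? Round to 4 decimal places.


Prior odds = P(H) / (1 - P(H))
= 0.204 / 0.796
= 0.2563

0.2563


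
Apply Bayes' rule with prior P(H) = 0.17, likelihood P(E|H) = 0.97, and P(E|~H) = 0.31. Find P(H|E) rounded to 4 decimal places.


Step 1: Compute marginal P(E) = P(E|H)P(H) + P(E|~H)P(~H)
= 0.97*0.17 + 0.31*0.83 = 0.4222
Step 2: P(H|E) = P(E|H)P(H)/P(E) = 0.1649/0.4222
= 0.3906

0.3906


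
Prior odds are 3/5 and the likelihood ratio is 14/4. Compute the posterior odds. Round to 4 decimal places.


Posterior odds = prior odds * likelihood ratio
= (3/5) * (14/4)
= 42 / 20
= 2.1

2.1


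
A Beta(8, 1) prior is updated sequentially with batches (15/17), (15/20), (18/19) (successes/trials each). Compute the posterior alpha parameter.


Sequential conjugate updating is equivalent to a single batch update.
Total successes across all batches = 48
alpha_posterior = alpha_prior + total_successes = 8 + 48
= 56

56


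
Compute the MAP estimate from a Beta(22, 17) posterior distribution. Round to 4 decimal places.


MAP = mode of Beta distribution
= (alpha - 1)/(alpha + beta - 2)
= (22-1)/(22+17-2)
= 21/37 = 0.5676

0.5676


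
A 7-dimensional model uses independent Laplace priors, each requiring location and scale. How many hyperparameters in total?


Per parameter: 2 (location and scale).
Total = 7 * 2 = 14

14


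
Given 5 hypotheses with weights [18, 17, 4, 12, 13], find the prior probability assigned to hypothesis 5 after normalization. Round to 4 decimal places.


To normalize, divide each weight by the sum of all weights.
Sum = 64
Prior(H5) = 13/64 = 0.2031

0.2031


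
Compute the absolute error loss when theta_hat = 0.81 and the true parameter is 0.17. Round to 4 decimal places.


L = |theta_hat - theta_true|
= |0.81 - 0.17| = 0.64

0.64


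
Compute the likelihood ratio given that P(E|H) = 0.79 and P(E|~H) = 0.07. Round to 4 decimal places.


LR = P(E|H) / P(E|~H)
= 0.79 / 0.07 = 11.2857

11.2857


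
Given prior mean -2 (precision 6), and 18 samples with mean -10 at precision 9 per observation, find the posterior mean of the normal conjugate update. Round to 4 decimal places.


The posterior mean is a precision-weighted average of prior and data.
Post. prec. = 6 + 162 = 168
Post. mean = (-12 + -1620)/168 = -1632/168 = -9.7143

-9.7143


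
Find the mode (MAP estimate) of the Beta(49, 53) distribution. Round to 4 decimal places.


For Beta(a,b) with a,b > 1:
Mode = (a-1)/(a+b-2) = (49-1)/(102-2)
= 48/100 = 0.48

0.48


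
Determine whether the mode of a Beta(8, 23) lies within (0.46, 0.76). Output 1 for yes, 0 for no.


First find the mode: (a-1)/(a+b-2) = 0.2414
Is 0.2414 in (0.46, 0.76)? 0

0


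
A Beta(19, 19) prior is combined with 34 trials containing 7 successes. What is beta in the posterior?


In conjugate updating:
beta_posterior = beta_prior + (n - k)
= 19 + (34 - 7)
= 19 + 27 = 46

46


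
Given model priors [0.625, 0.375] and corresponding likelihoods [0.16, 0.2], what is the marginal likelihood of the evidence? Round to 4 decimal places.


P(E) = sum_i P(M_i) P(E|M_i)
= 0.1 + 0.075
= 0.175

0.175


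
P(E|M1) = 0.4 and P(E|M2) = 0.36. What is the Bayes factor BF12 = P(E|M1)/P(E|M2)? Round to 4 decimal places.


Bayes factor BF12 = P(E|M1) / P(E|M2)
= 0.4 / 0.36
= 1.1111

1.1111


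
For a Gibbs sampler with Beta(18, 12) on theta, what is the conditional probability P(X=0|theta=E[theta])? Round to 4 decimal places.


E[theta] = 18/(18+12) = 0.6
P(X=0|theta) = 1 - theta = 0.4

0.4


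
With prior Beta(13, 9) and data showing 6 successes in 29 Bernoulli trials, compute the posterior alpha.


Conjugate update: alpha_posterior = alpha_prior + k
= 13 + 6 = 19

19


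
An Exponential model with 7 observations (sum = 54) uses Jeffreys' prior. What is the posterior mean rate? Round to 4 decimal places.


Posterior Gamma(7, 54)
E[lambda] = 7/54 = 0.1296

0.1296


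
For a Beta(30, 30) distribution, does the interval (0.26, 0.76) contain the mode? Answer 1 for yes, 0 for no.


Mode of Beta(a,b) = (a-1)/(a+b-2)
= (30-1)/(30+30-2) = 0.5
Check: 0.26 <= 0.5 <= 0.76?
Result: 1

1


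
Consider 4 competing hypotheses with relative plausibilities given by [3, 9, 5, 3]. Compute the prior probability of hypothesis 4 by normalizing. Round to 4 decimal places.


Sum of weights = 3 + 9 + 5 + 3 = 20
Normalized prior for H4 = 3 / 20
= 0.15

0.15


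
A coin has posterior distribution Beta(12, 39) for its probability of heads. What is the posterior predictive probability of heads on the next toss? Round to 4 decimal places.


Posterior predictive = E[theta] = alpha/(alpha+beta)
= 12/51
= 0.2353

0.2353


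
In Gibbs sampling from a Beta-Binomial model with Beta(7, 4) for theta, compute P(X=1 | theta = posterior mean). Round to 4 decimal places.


Posterior mean = alpha/(alpha+beta) = 7/11 = 0.6364
P(X=1|theta=mean) = theta = 0.6364

0.6364


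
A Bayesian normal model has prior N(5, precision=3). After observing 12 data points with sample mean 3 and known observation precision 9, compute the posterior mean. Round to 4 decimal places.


Posterior mean = (prior_precision * prior_mean + n * data_precision * data_mean) / (prior_precision + n * data_precision)
Numerator = 3*5 + 12*9*3 = 339
Denominator = 3 + 12*9 = 111
Posterior mean = 3.0541

3.0541


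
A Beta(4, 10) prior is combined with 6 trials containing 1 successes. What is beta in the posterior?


In conjugate updating:
beta_posterior = beta_prior + (n - k)
= 10 + (6 - 1)
= 10 + 5 = 15

15


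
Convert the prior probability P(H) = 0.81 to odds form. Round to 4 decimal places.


P(not H) = 1 - 0.81 = 0.19
Odds = 0.81 / 0.19 = 4.2632

4.2632


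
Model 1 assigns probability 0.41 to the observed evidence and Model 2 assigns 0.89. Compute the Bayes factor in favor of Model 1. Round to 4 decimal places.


BF = P(data|M1) / P(data|M2)
= 0.41 / 0.89 = 0.4607

0.4607


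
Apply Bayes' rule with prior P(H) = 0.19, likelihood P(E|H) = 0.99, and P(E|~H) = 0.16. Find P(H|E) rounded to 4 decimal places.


Step 1: Compute marginal P(E) = P(E|H)P(H) + P(E|~H)P(~H)
= 0.99*0.19 + 0.16*0.81 = 0.3177
Step 2: P(H|E) = P(E|H)P(H)/P(E) = 0.1881/0.3177
= 0.5921

0.5921


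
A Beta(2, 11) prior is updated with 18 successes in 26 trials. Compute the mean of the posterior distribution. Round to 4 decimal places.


After update: Beta(20, 19)
Mean = 20 / (20 + 19) = 20 / 39
= 0.5128

0.5128


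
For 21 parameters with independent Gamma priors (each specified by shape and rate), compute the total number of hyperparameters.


A Gamma prior has 2 hyperparameters per parameter.
Total = 21 * 2 = 42

42


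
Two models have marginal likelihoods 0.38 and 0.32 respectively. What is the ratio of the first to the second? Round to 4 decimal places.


Evidence ratio = 0.38 / 0.32
= 1.1875

1.1875


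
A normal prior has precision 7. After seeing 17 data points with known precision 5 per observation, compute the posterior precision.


In the conjugate normal model, precisions add:
tau_posterior = tau_prior + n * tau_data
= 7 + 17*5 = 92

92


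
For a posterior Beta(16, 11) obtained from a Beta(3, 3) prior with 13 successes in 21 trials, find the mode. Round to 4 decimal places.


Mode = (alpha - 1) / (alpha + beta - 2)
= 15 / 25
= 0.6

0.6


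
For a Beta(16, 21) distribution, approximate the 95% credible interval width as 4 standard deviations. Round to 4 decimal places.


Variance of Beta(a,b) = ab / ((a+b)^2 * (a+b+1))
= 16*21 / ((37)^2 * 38)
= 0.0065
SD = sqrt(0.0065) = 0.0804
Width = 4 * SD = 0.3215

0.3215


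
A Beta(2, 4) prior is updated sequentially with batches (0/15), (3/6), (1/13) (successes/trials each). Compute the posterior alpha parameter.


Sequential conjugate updating is equivalent to a single batch update.
Total successes across all batches = 4
alpha_posterior = alpha_prior + total_successes = 2 + 4
= 6

6


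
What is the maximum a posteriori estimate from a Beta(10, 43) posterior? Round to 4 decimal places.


The MAP estimate equals the mode of the distribution.
Mode of Beta(a,b) = (a-1)/(a+b-2)
= 9/51
= 0.1765

0.1765


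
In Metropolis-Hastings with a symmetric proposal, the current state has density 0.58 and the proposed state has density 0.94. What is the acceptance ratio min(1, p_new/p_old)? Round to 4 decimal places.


Ratio = p_new / p_old = 0.94 / 0.58 = 1.6207
Acceptance = min(1, 1.6207) = 1.0

1.0


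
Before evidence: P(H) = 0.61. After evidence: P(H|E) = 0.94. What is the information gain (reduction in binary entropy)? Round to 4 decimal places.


Prior entropy = 0.9648
Posterior entropy = 0.3274
Information gain = 0.9648 - 0.3274 = 0.6374

0.6374


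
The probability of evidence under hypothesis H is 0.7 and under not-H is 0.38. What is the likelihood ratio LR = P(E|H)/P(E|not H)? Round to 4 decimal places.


LR = 0.7 / 0.38
= 1.8421

1.8421


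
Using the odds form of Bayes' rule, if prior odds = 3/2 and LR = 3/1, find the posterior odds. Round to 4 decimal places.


Bayes' rule in odds form: posterior odds = prior odds * LR
= (3 * 3) / (2 * 1)
= 9/2 = 4.5

4.5


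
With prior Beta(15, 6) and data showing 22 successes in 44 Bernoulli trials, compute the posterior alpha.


Conjugate update: alpha_posterior = alpha_prior + k
= 15 + 22 = 37

37


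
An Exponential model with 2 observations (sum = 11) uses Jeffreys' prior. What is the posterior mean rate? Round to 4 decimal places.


Posterior Gamma(2, 11)
E[lambda] = 2/11 = 0.1818

0.1818


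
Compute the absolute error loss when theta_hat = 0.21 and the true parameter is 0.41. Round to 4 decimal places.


L = |theta_hat - theta_true|
= |0.21 - 0.41| = 0.2

0.2


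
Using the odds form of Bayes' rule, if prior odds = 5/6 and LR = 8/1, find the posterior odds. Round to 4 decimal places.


Bayes' rule in odds form: posterior odds = prior odds * LR
= (5 * 8) / (6 * 1)
= 40/6 = 6.6667

6.6667


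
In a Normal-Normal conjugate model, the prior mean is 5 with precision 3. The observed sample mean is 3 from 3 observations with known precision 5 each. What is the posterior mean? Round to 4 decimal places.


Posterior precision = tau0 + n*tau = 3 + 3*5 = 18
Posterior mean = (tau0*mu0 + n*tau*xbar) / posterior_precision
= (3*5 + 3*5*3) / 18
= 60 / 18 = 3.3333

3.3333


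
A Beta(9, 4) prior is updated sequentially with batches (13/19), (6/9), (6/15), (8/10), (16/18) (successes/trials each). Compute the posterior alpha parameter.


Sequential conjugate updating is equivalent to a single batch update.
Total successes across all batches = 49
alpha_posterior = alpha_prior + total_successes = 9 + 49
= 58

58


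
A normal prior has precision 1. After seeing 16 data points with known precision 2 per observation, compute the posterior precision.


In the conjugate normal model, precisions add:
tau_posterior = tau_prior + n * tau_data
= 1 + 16*2 = 33

33


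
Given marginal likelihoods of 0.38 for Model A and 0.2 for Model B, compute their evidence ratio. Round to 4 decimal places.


Ratio = ML(A) / ML(B) = 0.38/0.2
= 1.9

1.9


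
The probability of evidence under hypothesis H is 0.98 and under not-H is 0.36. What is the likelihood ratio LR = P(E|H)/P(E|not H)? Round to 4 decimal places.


LR = 0.98 / 0.36
= 2.7222

2.7222


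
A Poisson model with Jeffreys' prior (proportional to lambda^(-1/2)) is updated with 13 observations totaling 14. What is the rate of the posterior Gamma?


Posterior = Gamma(0.5 + S, n)
= Gamma(0.5 + 14, 13)
Posterior rate = 0 + n = 13

13.0


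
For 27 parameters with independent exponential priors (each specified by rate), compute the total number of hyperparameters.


A exponential prior has 1 hyperparameter per parameter.
Total = 27 * 1 = 27

27


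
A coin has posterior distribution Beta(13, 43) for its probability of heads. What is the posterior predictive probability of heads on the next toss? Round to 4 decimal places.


Posterior predictive = E[theta] = alpha/(alpha+beta)
= 13/56
= 0.2321

0.2321


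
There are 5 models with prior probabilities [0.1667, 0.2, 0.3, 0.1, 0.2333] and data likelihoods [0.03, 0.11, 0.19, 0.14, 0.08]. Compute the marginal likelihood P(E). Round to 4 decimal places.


P(E) = sum over models of P(M_i) * P(E|M_i)
= 0.1667*0.03 + 0.2*0.11 + 0.3*0.19 + 0.1*0.14 + 0.2333*0.08
= 0.1167

0.1167


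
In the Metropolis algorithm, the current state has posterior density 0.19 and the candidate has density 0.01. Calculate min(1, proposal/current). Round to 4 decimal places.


Ratio = 0.01/0.19 = 0.0526
Acceptance probability = min(1, 0.0526)
= 0.0526

0.0526


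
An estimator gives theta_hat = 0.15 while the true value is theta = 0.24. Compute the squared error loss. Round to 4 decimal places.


The squared error loss is (theta_hat - theta)^2
= (0.15 - 0.24)^2
= (-0.09)^2 = 0.0081

0.0081


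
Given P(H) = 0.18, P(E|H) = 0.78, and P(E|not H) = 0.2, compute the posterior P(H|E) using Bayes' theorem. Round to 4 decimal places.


By Bayes' theorem: P(H|E) = P(E|H)*P(H) / P(E)
P(E) = P(E|H)*P(H) + P(E|not H)*P(not H)
P(E) = 0.78*0.18 + 0.2*0.82 = 0.3044
P(H|E) = 0.78*0.18 / 0.3044 = 0.4612

0.4612


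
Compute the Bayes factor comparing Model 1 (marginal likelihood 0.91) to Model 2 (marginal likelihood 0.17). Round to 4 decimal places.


BF12 = marginal likelihood of M1 / marginal likelihood of M2
= 0.91/0.17
= 5.3529

5.3529


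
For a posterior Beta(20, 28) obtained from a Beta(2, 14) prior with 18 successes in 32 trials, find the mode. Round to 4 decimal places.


Mode = (alpha - 1) / (alpha + beta - 2)
= 19 / 46
= 0.413

0.413


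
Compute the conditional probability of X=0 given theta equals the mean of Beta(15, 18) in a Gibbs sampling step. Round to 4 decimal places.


Mean of Beta(15, 18) = 0.4545
P(X=0 | theta=0.4545) = 0.5455

0.5455


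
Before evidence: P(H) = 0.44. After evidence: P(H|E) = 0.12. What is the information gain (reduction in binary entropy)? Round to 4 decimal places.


Prior entropy = 0.9896
Posterior entropy = 0.5294
Information gain = 0.9896 - 0.5294 = 0.4602

0.4602


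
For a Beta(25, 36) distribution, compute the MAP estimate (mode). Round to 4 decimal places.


MAP = mode = (a-1)/(a+b-2)
= (25-1)/(25+36-2)
= 24/59 = 0.4068

0.4068


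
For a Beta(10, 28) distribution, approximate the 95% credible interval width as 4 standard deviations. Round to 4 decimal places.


Variance of Beta(a,b) = ab / ((a+b)^2 * (a+b+1))
= 10*28 / ((38)^2 * 39)
= 0.005
SD = sqrt(0.005) = 0.0705
Width = 4 * SD = 0.282

0.282


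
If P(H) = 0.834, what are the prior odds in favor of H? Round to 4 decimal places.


Prior odds = P(H) / (1 - P(H))
= 0.834 / 0.166
= 5.0241

5.0241


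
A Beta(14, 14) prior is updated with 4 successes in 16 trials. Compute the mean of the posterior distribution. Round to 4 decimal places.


After update: Beta(18, 26)
Mean = 18 / (18 + 26) = 18 / 44
= 0.4091

0.4091


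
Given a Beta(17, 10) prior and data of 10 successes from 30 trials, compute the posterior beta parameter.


Number of failures = 30 - 10 = 20
Posterior beta = 10 + 20 = 30

30


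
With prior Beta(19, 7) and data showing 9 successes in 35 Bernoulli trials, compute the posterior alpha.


Conjugate update: alpha_posterior = alpha_prior + k
= 19 + 9 = 28

28


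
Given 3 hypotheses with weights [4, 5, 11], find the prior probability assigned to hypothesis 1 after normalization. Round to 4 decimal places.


To normalize, divide each weight by the sum of all weights.
Sum = 20
Prior(H1) = 4/20 = 0.2

0.2


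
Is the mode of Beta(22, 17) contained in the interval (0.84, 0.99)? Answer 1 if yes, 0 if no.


Mode = (a-1)/(a+b-2) = 21/37 = 0.5676
Interval: (0.84, 0.99)
Contains mode? 0

0


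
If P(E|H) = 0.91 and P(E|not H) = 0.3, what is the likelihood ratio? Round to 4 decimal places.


Likelihood ratio = P(E|H) / P(E|not H)
= 0.91 / 0.3
= 3.0333

3.0333


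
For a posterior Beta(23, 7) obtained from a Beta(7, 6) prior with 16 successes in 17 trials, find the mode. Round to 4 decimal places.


Mode = (alpha - 1) / (alpha + beta - 2)
= 22 / 28
= 0.7857

0.7857


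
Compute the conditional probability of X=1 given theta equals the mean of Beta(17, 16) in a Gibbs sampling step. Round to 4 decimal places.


Mean of Beta(17, 16) = 0.5152
P(X=1 | theta=0.5152) = 0.5152

0.5152


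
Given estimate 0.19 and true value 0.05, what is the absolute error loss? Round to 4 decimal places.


Absolute error = |estimate - true|
= |0.14| = 0.14

0.14


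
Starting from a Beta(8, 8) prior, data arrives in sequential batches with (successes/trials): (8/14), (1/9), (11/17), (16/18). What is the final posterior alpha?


In sequential Bayesian updating, we sum all successes.
Total successes = 36
Final alpha = 8 + 36 = 44

44


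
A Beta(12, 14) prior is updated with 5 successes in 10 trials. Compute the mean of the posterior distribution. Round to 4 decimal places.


After update: Beta(17, 19)
Mean = 17 / (17 + 19) = 17 / 36
= 0.4722

0.4722


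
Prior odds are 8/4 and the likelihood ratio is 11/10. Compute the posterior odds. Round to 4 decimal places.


Posterior odds = prior odds * likelihood ratio
= (8/4) * (11/10)
= 88 / 40
= 2.2

2.2


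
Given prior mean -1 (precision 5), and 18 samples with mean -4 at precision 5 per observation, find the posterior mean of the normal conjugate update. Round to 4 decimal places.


The posterior mean is a precision-weighted average of prior and data.
Post. prec. = 5 + 90 = 95
Post. mean = (-5 + -360)/95 = -365/95 = -3.8421

-3.8421


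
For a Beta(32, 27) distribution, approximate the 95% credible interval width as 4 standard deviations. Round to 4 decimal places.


Variance of Beta(a,b) = ab / ((a+b)^2 * (a+b+1))
= 32*27 / ((59)^2 * 60)
= 0.0041
SD = sqrt(0.0041) = 0.0643
Width = 4 * SD = 0.2573

0.2573


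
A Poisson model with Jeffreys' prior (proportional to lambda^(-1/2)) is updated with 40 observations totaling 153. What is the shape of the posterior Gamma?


Posterior = Gamma(0.5 + S, n)
= Gamma(0.5 + 153, 40)
Posterior shape = 0.5 + S = 0.5 + 153 = 153.5

153.5


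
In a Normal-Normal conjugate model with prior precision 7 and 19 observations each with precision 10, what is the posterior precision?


Posterior precision = prior precision + n * observation precision
= 7 + 19 * 10
= 7 + 190 = 197

197


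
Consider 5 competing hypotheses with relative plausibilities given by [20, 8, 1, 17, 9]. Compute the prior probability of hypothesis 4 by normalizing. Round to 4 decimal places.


Sum of weights = 20 + 8 + 1 + 17 + 9 = 55
Normalized prior for H4 = 17 / 55
= 0.3091

0.3091


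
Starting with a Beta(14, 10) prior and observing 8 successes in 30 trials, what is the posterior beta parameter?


Posterior beta = prior beta + failures
Failures = 30 - 8 = 22
beta_post = 10 + 22 = 32

32


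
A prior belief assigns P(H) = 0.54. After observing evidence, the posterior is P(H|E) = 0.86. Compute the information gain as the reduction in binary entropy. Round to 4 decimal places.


H(prior) = -0.54*log2(0.54) - 0.46*log2(0.46)
= 0.9954
H(post) = -0.86*log2(0.86) - 0.14*log2(0.14)
= 0.5842
IG = 0.9954 - 0.5842 = 0.4111

0.4111


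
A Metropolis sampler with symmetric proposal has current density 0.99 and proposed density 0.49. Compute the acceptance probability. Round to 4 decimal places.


For symmetric proposals, acceptance = min(1, pi(x*)/pi(x))
= min(1, 0.49/0.99)
= min(1, 0.4949) = 0.4949

0.4949


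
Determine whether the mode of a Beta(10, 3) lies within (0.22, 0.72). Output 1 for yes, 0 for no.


First find the mode: (a-1)/(a+b-2) = 0.8182
Is 0.8182 in (0.22, 0.72)? 0

0


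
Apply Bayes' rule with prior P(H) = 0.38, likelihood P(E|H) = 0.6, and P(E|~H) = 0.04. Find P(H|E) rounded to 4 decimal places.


Step 1: Compute marginal P(E) = P(E|H)P(H) + P(E|~H)P(~H)
= 0.6*0.38 + 0.04*0.62 = 0.2528
Step 2: P(H|E) = P(E|H)P(H)/P(E) = 0.228/0.2528
= 0.9019

0.9019


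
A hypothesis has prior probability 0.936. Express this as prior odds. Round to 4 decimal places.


Odds = P(H) / P(not H) = 0.936 / 0.064
= 14.625

14.625


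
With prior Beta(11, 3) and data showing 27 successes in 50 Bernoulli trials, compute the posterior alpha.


Conjugate update: alpha_posterior = alpha_prior + k
= 11 + 27 = 38

38


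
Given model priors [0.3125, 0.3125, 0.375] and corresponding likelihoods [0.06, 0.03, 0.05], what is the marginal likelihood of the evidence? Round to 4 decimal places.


P(E) = sum_i P(M_i) P(E|M_i)
= 0.0187 + 0.0094 + 0.0188
= 0.0469

0.0469


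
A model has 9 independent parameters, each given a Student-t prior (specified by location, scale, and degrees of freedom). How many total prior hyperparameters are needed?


Each Student-t prior needs 3 hyperparameters (location, scale, and degrees of freedom).
Total = 3 * 9 = 27

27


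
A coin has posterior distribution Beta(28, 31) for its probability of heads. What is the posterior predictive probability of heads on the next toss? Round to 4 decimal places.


Posterior predictive = E[theta] = alpha/(alpha+beta)
= 28/59
= 0.4746

0.4746


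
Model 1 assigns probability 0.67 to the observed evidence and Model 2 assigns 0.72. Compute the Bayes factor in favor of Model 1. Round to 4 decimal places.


BF = P(data|M1) / P(data|M2)
= 0.67 / 0.72 = 0.9306

0.9306


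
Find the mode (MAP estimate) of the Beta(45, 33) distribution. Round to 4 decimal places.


For Beta(a,b) with a,b > 1:
Mode = (a-1)/(a+b-2) = (45-1)/(78-2)
= 44/76 = 0.5789

0.5789


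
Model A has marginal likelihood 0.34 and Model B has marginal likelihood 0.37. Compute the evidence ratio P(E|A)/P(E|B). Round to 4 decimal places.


Evidence ratio = P(E|A) / P(E|B)
= 0.34 / 0.37
= 0.9189

0.9189


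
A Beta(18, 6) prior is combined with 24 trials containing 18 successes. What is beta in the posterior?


In conjugate updating:
beta_posterior = beta_prior + (n - k)
= 6 + (24 - 18)
= 6 + 6 = 12

12


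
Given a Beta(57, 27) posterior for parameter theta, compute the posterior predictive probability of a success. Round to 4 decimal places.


For a Beta-Bernoulli model, the predictive probability is the mean:
P(success) = 57/(57+27) = 57/84 = 0.6786

0.6786


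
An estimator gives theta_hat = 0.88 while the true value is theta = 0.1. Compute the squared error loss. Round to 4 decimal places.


The squared error loss is (theta_hat - theta)^2
= (0.88 - 0.1)^2
= (0.78)^2 = 0.6084

0.6084


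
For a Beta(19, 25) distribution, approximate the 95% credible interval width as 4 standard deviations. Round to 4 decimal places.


Variance of Beta(a,b) = ab / ((a+b)^2 * (a+b+1))
= 19*25 / ((44)^2 * 45)
= 0.0055
SD = sqrt(0.0055) = 0.0738
Width = 4 * SD = 0.2954

0.2954


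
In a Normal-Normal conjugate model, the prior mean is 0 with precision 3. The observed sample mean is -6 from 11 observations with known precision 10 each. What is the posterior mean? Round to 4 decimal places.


Posterior precision = tau0 + n*tau = 3 + 11*10 = 113
Posterior mean = (tau0*mu0 + n*tau*xbar) / posterior_precision
= (3*0 + 11*10*-6) / 113
= -660 / 113 = -5.8407

-5.8407


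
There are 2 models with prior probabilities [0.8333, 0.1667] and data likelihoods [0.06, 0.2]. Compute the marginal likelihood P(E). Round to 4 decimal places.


P(E) = sum over models of P(M_i) * P(E|M_i)
= 0.8333*0.06 + 0.1667*0.2
= 0.0833

0.0833


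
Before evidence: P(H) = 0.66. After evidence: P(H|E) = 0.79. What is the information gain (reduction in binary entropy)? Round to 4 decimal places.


Prior entropy = 0.9248
Posterior entropy = 0.7415
Information gain = 0.9248 - 0.7415 = 0.1833

0.1833


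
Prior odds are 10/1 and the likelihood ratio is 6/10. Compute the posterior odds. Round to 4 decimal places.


Posterior odds = prior odds * likelihood ratio
= (10/1) * (6/10)
= 60 / 10
= 6.0

6.0


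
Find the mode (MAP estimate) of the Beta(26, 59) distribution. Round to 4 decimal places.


For Beta(a,b) with a,b > 1:
Mode = (a-1)/(a+b-2) = (26-1)/(85-2)
= 25/83 = 0.3012

0.3012


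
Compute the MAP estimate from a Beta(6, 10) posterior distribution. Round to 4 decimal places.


MAP = mode of Beta distribution
= (alpha - 1)/(alpha + beta - 2)
= (6-1)/(6+10-2)
= 5/14 = 0.3571

0.3571


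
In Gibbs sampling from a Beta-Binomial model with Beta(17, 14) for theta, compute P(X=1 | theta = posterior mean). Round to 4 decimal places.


Posterior mean = alpha/(alpha+beta) = 17/31 = 0.5484
P(X=1|theta=mean) = theta = 0.5484

0.5484


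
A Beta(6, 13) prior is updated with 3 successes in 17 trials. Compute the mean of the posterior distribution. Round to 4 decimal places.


After update: Beta(9, 27)
Mean = 9 / (9 + 27) = 9 / 36
= 0.25

0.25


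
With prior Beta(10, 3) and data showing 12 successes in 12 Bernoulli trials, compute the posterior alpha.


Conjugate update: alpha_posterior = alpha_prior + k
= 10 + 12 = 22

22


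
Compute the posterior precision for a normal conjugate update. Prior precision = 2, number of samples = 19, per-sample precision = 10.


tau_post = tau_0 + n * tau
= 2 + 19 * 10 = 192

192


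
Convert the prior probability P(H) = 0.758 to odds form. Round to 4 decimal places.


P(not H) = 1 - 0.758 = 0.242
Odds = 0.758 / 0.242 = 3.1322

3.1322


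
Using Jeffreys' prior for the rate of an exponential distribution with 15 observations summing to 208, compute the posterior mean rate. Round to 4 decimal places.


Jeffreys' prior leads to posterior Gamma(15, 208).
Mean = 15/208 = 0.0721

0.0721


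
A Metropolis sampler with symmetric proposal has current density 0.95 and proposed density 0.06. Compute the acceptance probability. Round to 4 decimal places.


For symmetric proposals, acceptance = min(1, pi(x*)/pi(x))
= min(1, 0.06/0.95)
= min(1, 0.0632) = 0.0632

0.0632


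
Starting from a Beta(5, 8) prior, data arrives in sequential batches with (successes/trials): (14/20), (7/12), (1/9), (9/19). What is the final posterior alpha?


In sequential Bayesian updating, we sum all successes.
Total successes = 31
Final alpha = 5 + 31 = 36

36


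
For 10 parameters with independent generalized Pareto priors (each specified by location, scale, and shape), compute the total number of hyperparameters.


A generalized Pareto prior has 3 hyperparameters per parameter.
Total = 10 * 3 = 30

30


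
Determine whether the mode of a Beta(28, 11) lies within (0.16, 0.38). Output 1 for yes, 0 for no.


First find the mode: (a-1)/(a+b-2) = 0.7297
Is 0.7297 in (0.16, 0.38)? 0

0


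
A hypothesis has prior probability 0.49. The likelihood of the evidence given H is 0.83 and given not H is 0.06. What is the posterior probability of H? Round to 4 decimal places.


Using Bayes' theorem:
P(E) = 0.49 * 0.83 + 0.51 * 0.06
P(E) = 0.4373
P(H|E) = (0.49 * 0.83) / 0.4373 = 0.93

0.93


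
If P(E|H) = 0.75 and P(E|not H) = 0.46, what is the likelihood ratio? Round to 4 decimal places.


Likelihood ratio = P(E|H) / P(E|not H)
= 0.75 / 0.46
= 1.6304

1.6304


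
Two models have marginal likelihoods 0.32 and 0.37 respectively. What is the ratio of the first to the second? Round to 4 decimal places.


Evidence ratio = 0.32 / 0.37
= 0.8649

0.8649


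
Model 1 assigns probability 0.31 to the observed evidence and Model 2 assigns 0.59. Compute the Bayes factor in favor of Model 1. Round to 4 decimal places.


BF = P(data|M1) / P(data|M2)
= 0.31 / 0.59 = 0.5254

0.5254


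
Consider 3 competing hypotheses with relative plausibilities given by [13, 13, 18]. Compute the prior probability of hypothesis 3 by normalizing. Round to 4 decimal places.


Sum of weights = 13 + 13 + 18 = 44
Normalized prior for H3 = 18 / 44
= 0.4091

0.4091


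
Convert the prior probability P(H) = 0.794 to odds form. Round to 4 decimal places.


P(not H) = 1 - 0.794 = 0.206
Odds = 0.794 / 0.206 = 3.8544

3.8544


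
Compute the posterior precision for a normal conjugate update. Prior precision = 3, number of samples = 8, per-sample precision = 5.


tau_post = tau_0 + n * tau
= 3 + 8 * 5 = 43

43


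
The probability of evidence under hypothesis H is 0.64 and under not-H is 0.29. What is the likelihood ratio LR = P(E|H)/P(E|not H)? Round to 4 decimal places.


LR = 0.64 / 0.29
= 2.2069

2.2069


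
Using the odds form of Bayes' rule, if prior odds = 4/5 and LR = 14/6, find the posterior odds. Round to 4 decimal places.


Bayes' rule in odds form: posterior odds = prior odds * LR
= (4 * 14) / (5 * 6)
= 56/30 = 1.8667

1.8667


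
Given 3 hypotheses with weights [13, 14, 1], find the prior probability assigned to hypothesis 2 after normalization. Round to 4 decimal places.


To normalize, divide each weight by the sum of all weights.
Sum = 28
Prior(H2) = 14/28 = 0.5

0.5


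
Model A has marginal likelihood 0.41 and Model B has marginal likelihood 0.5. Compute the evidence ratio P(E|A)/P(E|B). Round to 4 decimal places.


Evidence ratio = P(E|A) / P(E|B)
= 0.41 / 0.5
= 0.82

0.82


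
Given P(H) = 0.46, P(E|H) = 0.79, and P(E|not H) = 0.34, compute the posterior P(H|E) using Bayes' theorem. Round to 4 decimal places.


By Bayes' theorem: P(H|E) = P(E|H)*P(H) / P(E)
P(E) = P(E|H)*P(H) + P(E|not H)*P(not H)
P(E) = 0.79*0.46 + 0.34*0.54 = 0.547
P(H|E) = 0.79*0.46 / 0.547 = 0.6644

0.6644


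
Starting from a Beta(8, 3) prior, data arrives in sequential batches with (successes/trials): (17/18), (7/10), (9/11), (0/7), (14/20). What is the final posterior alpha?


In sequential Bayesian updating, we sum all successes.
Total successes = 47
Final alpha = 8 + 47 = 55

55


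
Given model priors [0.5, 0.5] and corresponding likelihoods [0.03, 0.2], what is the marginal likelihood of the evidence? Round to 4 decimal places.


P(E) = sum_i P(M_i) P(E|M_i)
= 0.015 + 0.1
= 0.115

0.115


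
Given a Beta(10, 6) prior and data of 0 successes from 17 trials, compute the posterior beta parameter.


Number of failures = 17 - 0 = 17
Posterior beta = 6 + 17 = 23

23


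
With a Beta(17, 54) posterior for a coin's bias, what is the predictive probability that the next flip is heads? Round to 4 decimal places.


The predictive probability equals the posterior mean.
P(next = heads) = alpha / (alpha + beta)
= 17 / 71 = 0.2394

0.2394


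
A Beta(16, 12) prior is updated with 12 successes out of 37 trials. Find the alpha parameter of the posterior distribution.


In the Beta-Binomial conjugate update:
alpha_post = alpha_prior + successes
= 16 + 12
= 28

28


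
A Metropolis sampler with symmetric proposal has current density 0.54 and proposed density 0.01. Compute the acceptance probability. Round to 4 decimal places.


For symmetric proposals, acceptance = min(1, pi(x*)/pi(x))
= min(1, 0.01/0.54)
= min(1, 0.0185) = 0.0185

0.0185


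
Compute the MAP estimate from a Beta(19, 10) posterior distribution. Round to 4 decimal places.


MAP = mode of Beta distribution
= (alpha - 1)/(alpha + beta - 2)
= (19-1)/(19+10-2)
= 18/27 = 0.6667

0.6667


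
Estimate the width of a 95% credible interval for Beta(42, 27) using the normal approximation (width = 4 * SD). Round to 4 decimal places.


For Beta(a,b): Var = ab/((a+b)^2(a+b+1))
Var = 0.0034, SD = 0.0583
Approximate 95% CI width = 4 * 0.0583 = 0.2333

0.2333


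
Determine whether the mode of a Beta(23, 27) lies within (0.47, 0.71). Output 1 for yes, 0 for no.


First find the mode: (a-1)/(a+b-2) = 0.4583
Is 0.4583 in (0.47, 0.71)? 0

0


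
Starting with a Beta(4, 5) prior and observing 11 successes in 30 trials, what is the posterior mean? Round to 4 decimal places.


Posterior parameters: alpha = 4 + 11 = 15
beta = 5 + 19 = 24
Posterior mean = alpha / (alpha + beta) = 15 / 39
= 0.3846

0.3846
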